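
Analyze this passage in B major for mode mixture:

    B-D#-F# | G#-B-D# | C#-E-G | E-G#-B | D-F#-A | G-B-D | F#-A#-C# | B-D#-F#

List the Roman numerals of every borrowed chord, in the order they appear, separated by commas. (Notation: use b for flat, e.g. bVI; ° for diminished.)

ii°, bIII, bVI

B major has the diatonic set B, C#m, D#m, E, F#, G#m, A#dim. B–D#–F# = B, G#–B–D# = G#m, E–G#–B = E and F#–A#–C# = F# all belong to that set. C#–E–G is not: scale degree 2 in B major carries C#m (ii). In B minor the chord on that degree is C#dim, so here it functions as ii°, borrowed from the parallel minor. D–F#–A is not: scale degree 3 in B major carries D#m (iii). In B minor the chord on that degree is D, so here it functions as bIII, borrowed from the parallel minor. But G–B–D is foreign: the diatonic vi on degree 6 is G#m, whereas G comes from B minor. It is labeled bVI.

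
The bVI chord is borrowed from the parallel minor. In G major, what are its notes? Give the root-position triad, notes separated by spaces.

The root of bVI is the lowered 6th degree: E becomes Eb. Building the major chord from the parallel minor on Eb: Eb–G–Bb.

Eb G Bb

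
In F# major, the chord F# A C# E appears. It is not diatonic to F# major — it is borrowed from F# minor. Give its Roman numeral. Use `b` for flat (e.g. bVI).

i7

The root F# is the diatonic 1st degree of F# major; the borrowing shows in the chord quality. The diatonic chord on degree 1 would be F# (I), but F#–A–C#–E is the minor-seventh chord from F# minor. As a borrowed chord it is labeled i7.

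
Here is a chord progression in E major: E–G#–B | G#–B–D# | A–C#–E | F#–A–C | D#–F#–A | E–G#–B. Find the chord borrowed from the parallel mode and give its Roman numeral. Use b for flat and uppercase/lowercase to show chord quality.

ii°

E major has the diatonic set E, F#m, G#m, A, B, C#m, D#dim. E–G#–B = E, G#–B–D# = G#m, A–C#–E = A and D#–F#–A = D#dim are all diatonic. But F#–A–C is foreign: the diatonic ii on degree 2 is F#m, whereas F#dim comes from E minor. It is labeled ii°.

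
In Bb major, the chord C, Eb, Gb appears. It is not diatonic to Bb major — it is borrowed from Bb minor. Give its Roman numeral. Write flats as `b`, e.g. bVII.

ii°

C is scale degree 2 in Bb major. The diatonic chord on degree 2 would be Cm (ii), but C–Eb–Gb is the diminished chord from Bb minor. As a borrowed chord it is labeled ii°.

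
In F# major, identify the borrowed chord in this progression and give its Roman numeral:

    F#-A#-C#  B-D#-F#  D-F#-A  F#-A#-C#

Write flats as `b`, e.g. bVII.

The diatonic triads in F# major are F#, G#m, A#m, B, C#, D#m, E#dim. Of the given chords, F#–A#–C# = F# and B–D#–F# = B are diatonic. But D–F#–A is foreign: the diatonic vi on degree 6 is D#m, whereas D comes from F# minor. It is labeled bVI.

bVI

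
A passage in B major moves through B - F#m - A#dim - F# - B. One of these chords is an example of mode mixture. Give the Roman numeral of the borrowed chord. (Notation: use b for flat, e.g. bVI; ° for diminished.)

The diatonic triads in B major are B, C#m, D#m, E, F#, G#m, A#dim. Of the given chords, B, A#dim and F# are diatonic. F#m (F#–A–C#) is not: scale degree 5 in B major carries F# (V). In B minor the chord on that degree is F#m, so here it functions as v, borrowed from the parallel minor.

v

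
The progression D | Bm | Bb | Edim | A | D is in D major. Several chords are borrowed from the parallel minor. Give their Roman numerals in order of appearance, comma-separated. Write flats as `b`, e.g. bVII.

The diatonic triads in D major are D, Em, F#m, G, A, Bm, C#dim. D, Bm and A all belong to that set. But Bb (Bb–D–F) is foreign: the diatonic vi on degree 6 is Bm, whereas Bb comes from D minor. It is labeled bVI. Edim (E–G–Bb) doesn't fit — on degree 2 D major would have Em (ii). Edim is the degree-2 chord of D minor, so it is the borrowed ii°.

bVI, ii°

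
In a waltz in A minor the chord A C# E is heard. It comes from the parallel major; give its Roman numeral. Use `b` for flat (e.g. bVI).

I

A is scale degree 1 in A minor. The diatonic chord on degree 1 would be Am (i), but A–C#–E is the major chord from A major. As a borrowed chord it is labeled I.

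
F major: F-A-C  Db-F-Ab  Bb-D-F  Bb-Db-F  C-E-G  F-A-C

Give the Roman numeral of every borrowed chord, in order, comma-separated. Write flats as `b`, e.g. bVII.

In F major the diatonic chords are F, Gm, Am, Bb, C, Dm, Edim. F–A–C = F, Bb–D–F = Bb and C–E–G = C all belong to that set. Db–F–Ab doesn't fit — on degree 6 F major would have Dm (vi). Db is the degree-6 chord of F minor, so it is the borrowed bVI. But Bb–Db–F is foreign: the diatonic IV on degree 4 is Bb, whereas Bbm comes from F minor. It is labeled iv.

bVI, iv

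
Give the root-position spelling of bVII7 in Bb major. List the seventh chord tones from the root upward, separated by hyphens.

bVII7 is built on the lowered scale degree 7. In Bb major degree 7 is A; lowered it becomes Ab. Stacking thirds in Bb minor on Ab gives Ab–C–Eb–Gb.

Ab-C-Eb-Gb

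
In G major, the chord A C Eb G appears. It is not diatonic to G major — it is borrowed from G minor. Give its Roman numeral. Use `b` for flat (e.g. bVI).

iiø7

The root A is the diatonic 2nd degree of G major; the borrowing shows in the chord quality. A–C–Eb–G is a half-diminished-seventh chord — the form found in G minor, not the diatonic ii (Am). Borrowed into G major it is written iiø7.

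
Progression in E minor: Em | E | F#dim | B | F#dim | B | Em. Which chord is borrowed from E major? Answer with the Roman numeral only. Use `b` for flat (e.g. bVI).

E minor has the diatonic set Em, F#dim, G, Am, B, C, D (with V from harmonic minor). Em, F#dim and B are all diatonic. But E (E–G#–B) is foreign: the diatonic i on degree 1 is Em, whereas E comes from E major. It is labeled I.

I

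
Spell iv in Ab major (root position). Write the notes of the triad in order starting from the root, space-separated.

Db Fb Ab

iv is built on scale degree 4, which is Db in both Ab major and its parallel. Building the minor chord from the parallel minor on Db: Db–Fb–Ab.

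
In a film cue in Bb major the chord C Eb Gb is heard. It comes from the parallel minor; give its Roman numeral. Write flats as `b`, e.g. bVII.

The root C is the diatonic 2nd degree of Bb major; the borrowing shows in the chord quality. C–Eb–Gb is a diminished chord — the form found in Bb minor, not the diatonic ii (Cm). Borrowed into Bb major it is written ii°.

ii°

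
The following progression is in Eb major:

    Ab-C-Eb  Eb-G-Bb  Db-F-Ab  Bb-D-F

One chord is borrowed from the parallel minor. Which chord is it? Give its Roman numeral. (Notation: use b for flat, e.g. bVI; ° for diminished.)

bVII

Eb major has the diatonic set Eb, Fm, Gm, Ab, Bb, Cm, Ddim. Ab–C–Eb = Ab, Eb–G–Bb = Eb and Bb–D–F = Bb are all diatonic. Db–F–Ab is not: scale degree 7 in Eb major carries Ddim (vii°). In Eb minor the chord on that degree is Db, so here it functions as bVII, borrowed from the parallel minor.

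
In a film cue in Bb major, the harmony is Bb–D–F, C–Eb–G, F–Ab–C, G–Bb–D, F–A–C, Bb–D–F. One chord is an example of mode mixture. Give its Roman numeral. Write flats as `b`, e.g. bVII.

v

Bb major has the diatonic set Bb, Cm, Dm, Eb, F, Gm, Adim. Bb–D–F = Bb, C–Eb–G = Cm, G–Bb–D = Gm and F–A–C = F all belong to that set. But F–Ab–C is foreign: the diatonic V on degree 5 is F, whereas Fm comes from Bb minor. It is labeled v.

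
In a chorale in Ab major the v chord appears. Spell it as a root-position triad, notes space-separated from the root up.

v is built on scale degree 5, which is Eb in both Ab major and its parallel. Building the minor chord from the parallel minor on Eb: Eb–Gb–Bb.

Eb Gb Bb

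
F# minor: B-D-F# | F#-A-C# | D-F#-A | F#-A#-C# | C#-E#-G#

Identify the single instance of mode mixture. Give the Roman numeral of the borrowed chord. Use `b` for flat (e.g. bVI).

F# minor has the diatonic set F#m, G#dim, A, Bm, C#, D, E (with V from harmonic minor). Of the given chords, B–D–F# = Bm, F#–A–C# = F#m, D–F#–A = D and C#–E#–G# = C# are diatonic. F#–A#–C# is not: scale degree 1 in F# minor carries F#m (i). In F# major the chord on that degree is F#, so here it functions as I, borrowed from the parallel major.

I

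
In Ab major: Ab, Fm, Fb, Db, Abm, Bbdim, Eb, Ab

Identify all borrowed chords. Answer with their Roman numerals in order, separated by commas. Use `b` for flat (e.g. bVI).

bVI, i, ii°

The diatonic triads in Ab major are Ab, Bbm, Cm, Db, Eb, Fm, Gdim. Ab, Fm, Db and Eb all belong to that set. But Fb (Fb–Ab–Cb) is foreign: the diatonic vi on degree 6 is Fm, whereas Fb comes from Ab minor. It is labeled bVI. But Abm (Ab–Cb–Eb) is foreign: the diatonic I on degree 1 is Ab, whereas Abm comes from Ab minor. It is labeled i. Bbdim (Bb–Db–Fb) doesn't fit — on degree 2 Ab major would have Bbm (ii). Bbdim is the degree-2 chord of Ab minor, so it is the borrowed ii°.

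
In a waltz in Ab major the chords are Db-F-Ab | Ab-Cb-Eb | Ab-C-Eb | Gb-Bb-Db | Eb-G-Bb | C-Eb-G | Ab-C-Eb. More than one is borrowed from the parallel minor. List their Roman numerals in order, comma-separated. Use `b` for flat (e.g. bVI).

In Ab major the diatonic chords are Ab, Bbm, Cm, Db, Eb, Fm, Gdim. Db–F–Ab = Db, Ab–C–Eb = Ab, Eb–G–Bb = Eb and C–Eb–G = Cm are all diatonic. Ab–Cb–Eb doesn't fit — on degree 1 Ab major would have Ab (I). Abm is the degree-1 chord of Ab minor, so it is the borrowed i. Gb–Bb–Db doesn't fit — on degree 7 Ab major would have Gdim (vii°). Gb is the degree-7 chord of Ab minor, so it is the borrowed bVII.

i, bVII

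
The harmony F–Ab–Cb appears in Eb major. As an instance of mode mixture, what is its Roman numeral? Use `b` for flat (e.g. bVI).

ii°

The root F is the diatonic 2nd degree of Eb major; the borrowing shows in the chord quality. F–Ab–Cb is a diminished chord — the form found in Eb minor, not the diatonic ii (Fm). Borrowed into Eb major it is written ii°.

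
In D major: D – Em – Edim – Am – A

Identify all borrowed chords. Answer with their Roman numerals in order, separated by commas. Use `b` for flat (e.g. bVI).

ii°, v

In D major the diatonic chords are D, Em, F#m, G, A, Bm, C#dim. Of the given chords, D, Em and A are diatonic. Edim (E–G–Bb) doesn't fit — on degree 2 D major would have Em (ii). Edim is the degree-2 chord of D minor, so it is the borrowed ii°. Am (A–C–E) doesn't fit — on degree 5 D major would have A (V). Am is the degree-5 chord of D minor, so it is the borrowed v.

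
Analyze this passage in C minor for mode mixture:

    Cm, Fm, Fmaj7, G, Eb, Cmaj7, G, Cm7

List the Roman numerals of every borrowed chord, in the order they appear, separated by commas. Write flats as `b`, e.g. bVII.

In C minor (with V from harmonic minor) the diatonic chords are Cm, Ddim, Eb, Fm, G, Ab, Bb. Cm, Fm, G, Eb and Cm7 are all diatonic. Fmaj7 (F–A–C–E) doesn't fit — on degree 4 C minor would have Fm (iv). Fmaj7 is the degree-4 chord of C major, so it is the borrowed IVmaj7. But Cmaj7 (C–E–G–B) is foreign: the diatonic i on degree 1 is Cm, whereas Cmaj7 comes from C major. It is labeled Imaj7.

IVmaj7, Imaj7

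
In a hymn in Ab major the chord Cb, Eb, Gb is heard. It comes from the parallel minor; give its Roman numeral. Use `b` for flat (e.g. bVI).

bIII

Cb is the lowered form of scale degree 3 in Ab major (the diatonic degree 3 is C). The diatonic chord on degree 3 would be Cm (iii), but Cb–Eb–Gb is the major chord from Ab minor. As a borrowed chord it is labeled bIII.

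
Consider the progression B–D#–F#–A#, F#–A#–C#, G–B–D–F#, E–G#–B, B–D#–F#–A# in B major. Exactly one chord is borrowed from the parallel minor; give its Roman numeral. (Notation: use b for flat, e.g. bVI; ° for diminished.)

bVImaj7

B major has the diatonic set B, C#m, D#m, E, F#, G#m, A#dim. Of the given chords, B–D#–F#–A# = Bmaj7, F#–A#–C# = F# and E–G#–B = E are diatonic. But G–B–D–F# is foreign: the diatonic vi on degree 6 is G#m, whereas Gmaj7 comes from B minor. It is labeled bVImaj7.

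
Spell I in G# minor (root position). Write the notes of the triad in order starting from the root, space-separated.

G# B# D#

I is built on scale degree 1, which is G# in both G# minor and its parallel. Building the major chord from the parallel major on G#: G#–B#–D#.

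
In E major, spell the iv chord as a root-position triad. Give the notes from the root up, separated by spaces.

A C E

iv is built on scale degree 4, which is A in both E major and its parallel. Stacking thirds in E minor on A gives A–C–E.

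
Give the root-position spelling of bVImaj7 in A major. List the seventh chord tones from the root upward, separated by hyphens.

Scale degree 6 in A major is F#. bVImaj7 uses the lowered form, F, taken from A minor. Stacking thirds in A minor on F gives F–A–C–E.

F-A-C-E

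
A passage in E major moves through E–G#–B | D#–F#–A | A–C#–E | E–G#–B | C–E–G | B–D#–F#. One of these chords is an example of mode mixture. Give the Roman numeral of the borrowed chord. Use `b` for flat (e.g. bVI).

The diatonic triads in E major are E, F#m, G#m, A, B, C#m, D#dim. Of the given chords, E–G#–B = E, D#–F#–A = D#dim, A–C#–E = A and B–D#–F# = B are diatonic. But C–E–G is foreign: the diatonic vi on degree 6 is C#m, whereas C comes from E minor. It is labeled bVI.

bVI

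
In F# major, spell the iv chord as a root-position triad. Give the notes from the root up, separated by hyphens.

B-D-F#

The root, B, is scale degree 4 — the same note in F# major and F# minor; only the chord quality changes. Building the minor chord from the parallel minor on B: B–D–F#.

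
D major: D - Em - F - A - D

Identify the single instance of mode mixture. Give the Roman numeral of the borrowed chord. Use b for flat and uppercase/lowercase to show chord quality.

D major has the diatonic set D, Em, F#m, G, A, Bm, C#dim. D, Em and A are all diatonic. F (F–A–C) is not: scale degree 3 in D major carries F#m (iii). In D minor the chord on that degree is F, so here it functions as bIII, borrowed from the parallel minor.

bIII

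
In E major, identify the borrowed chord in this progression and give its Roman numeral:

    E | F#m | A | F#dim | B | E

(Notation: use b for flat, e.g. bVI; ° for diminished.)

ii°

In E major the diatonic chords are E, F#m, G#m, A, B, C#m, D#dim. E, F#m, A and B all belong to that set. F#dim (F#–A–C) is not: scale degree 2 in E major carries F#m (ii). In E minor the chord on that degree is F#dim, so here it functions as ii°, borrowed from the parallel minor.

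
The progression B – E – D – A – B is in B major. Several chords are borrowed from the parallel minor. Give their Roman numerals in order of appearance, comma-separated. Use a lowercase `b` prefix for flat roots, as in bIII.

bIII, bVII

In B major the diatonic chords are B, C#m, D#m, E, F#, G#m, A#dim. Of the given chords, B and E are diatonic. D (D–F#–A) doesn't fit — on degree 3 B major would have D#m (iii). D is the degree-3 chord of B minor, so it is the borrowed bIII. But A (A–C#–E) is foreign: the diatonic vii° on degree 7 is A#dim, whereas A comes from B minor. It is labeled bVII.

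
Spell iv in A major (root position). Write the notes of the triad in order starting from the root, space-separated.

D F A

iv is built on scale degree 4, which is D in both A major and its parallel. In A minor the chord on D is D–F–A.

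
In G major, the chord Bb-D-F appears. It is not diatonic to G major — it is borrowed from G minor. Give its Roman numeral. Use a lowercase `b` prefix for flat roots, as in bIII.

bIII

Bb is the lowered form of scale degree 3 in G major (the diatonic degree 3 is B). Diatonically G major has Bm (iii) on that degree; Bb–D–F is instead the major chord native to G minor, so it takes the label bIII.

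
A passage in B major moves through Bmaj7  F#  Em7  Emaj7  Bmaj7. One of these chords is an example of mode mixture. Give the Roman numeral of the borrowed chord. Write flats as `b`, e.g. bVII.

iv7

B major has the diatonic set B, C#m, D#m, E, F#, G#m, A#dim. Of the given chords, Bmaj7, F# and Emaj7 are diatonic. But Em7 (E–G–B–D) is foreign: the diatonic IV on degree 4 is E, whereas Em7 comes from B minor. It is labeled iv7.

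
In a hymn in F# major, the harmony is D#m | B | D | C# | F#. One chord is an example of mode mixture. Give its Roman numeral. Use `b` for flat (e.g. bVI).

In F# major the diatonic chords are F#, G#m, A#m, B, C#, D#m, E#dim. D#m, B, C# and F# are all diatonic. D (D–F#–A) doesn't fit — on degree 6 F# major would have D#m (vi). D is the degree-6 chord of F# minor, so it is the borrowed bVI.

bVI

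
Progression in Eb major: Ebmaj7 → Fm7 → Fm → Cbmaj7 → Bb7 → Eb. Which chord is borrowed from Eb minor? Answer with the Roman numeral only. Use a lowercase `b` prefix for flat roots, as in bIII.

In Eb major the diatonic chords are Eb, Fm, Gm, Ab, Bb, Cm, Ddim. Of the given chords, Ebmaj7, Fm7, Fm, Bb7 and Eb are diatonic. Cbmaj7 (Cb–Eb–Gb–Bb) doesn't fit — on degree 6 Eb major would have Cm (vi). Cbmaj7 is the degree-6 chord of Eb minor, so it is the borrowed bVImaj7.

bVImaj7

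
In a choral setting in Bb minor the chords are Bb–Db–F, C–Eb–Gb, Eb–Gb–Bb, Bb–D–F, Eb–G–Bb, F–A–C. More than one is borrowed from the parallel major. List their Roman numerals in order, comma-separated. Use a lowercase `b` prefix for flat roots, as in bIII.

I, IV

The diatonic triads in Bb minor (with V from harmonic minor) are Bbm, Cdim, Db, Ebm, F, Gb, Ab. Of the given chords, Bb–Db–F = Bbm, C–Eb–Gb = Cdim, Eb–Gb–Bb = Ebm and F–A–C = F are diatonic. But Bb–D–F is foreign: the diatonic i on degree 1 is Bbm, whereas Bb comes from Bb major. It is labeled I. But Eb–G–Bb is foreign: the diatonic iv on degree 4 is Ebm, whereas Eb comes from Bb major. It is labeled IV.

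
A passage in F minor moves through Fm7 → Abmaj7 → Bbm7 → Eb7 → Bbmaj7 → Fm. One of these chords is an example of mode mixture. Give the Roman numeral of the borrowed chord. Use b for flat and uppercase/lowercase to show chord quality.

The diatonic triads in F minor (with V from harmonic minor) are Fm, Gdim, Ab, Bbm, C, Db, Eb. Of the given chords, Fm7, Abmaj7, Bbm7, Eb7 and Fm are diatonic. Bbmaj7 (Bb–D–F–A) doesn't fit — on degree 4 F minor would have Bbm (iv). Bbmaj7 is the degree-4 chord of F major, so it is the borrowed IVmaj7.

IVmaj7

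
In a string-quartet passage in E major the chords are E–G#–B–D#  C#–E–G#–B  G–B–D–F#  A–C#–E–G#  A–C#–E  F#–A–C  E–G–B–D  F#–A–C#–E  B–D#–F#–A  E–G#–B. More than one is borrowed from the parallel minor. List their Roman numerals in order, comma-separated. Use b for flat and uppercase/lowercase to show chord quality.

In E major the diatonic chords are E, F#m, G#m, A, B, C#m, D#dim. E–G#–B–D# = Emaj7, C#–E–G#–B = C#m7, A–C#–E–G# = Amaj7, A–C#–E = A, F#–A–C#–E = F#m7, B–D#–F#–A = B7 and E–G#–B = E are all diatonic. But G–B–D–F# is foreign: the diatonic iii on degree 3 is G#m, whereas Gmaj7 comes from E minor. It is labeled bIIImaj7. F#–A–C doesn't fit — on degree 2 E major would have F#m (ii). F#dim is the degree-2 chord of E minor, so it is the borrowed ii°. But E–G–B–D is foreign: the diatonic I on degree 1 is E, whereas Em7 comes from E minor. It is labeled i7.

bIIImaj7, ii°, i7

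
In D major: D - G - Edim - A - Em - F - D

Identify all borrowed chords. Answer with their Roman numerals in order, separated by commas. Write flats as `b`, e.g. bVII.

ii°, bIII

In D major the diatonic chords are D, Em, F#m, G, A, Bm, C#dim. D, G, A and Em all belong to that set. But Edim (E–G–Bb) is foreign: the diatonic ii on degree 2 is Em, whereas Edim comes from D minor. It is labeled ii°. F (F–A–C) doesn't fit — on degree 3 D major would have F#m (iii). F is the degree-3 chord of D minor, so it is the borrowed bIII.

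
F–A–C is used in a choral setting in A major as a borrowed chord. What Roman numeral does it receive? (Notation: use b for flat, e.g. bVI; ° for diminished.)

The root F is the lowered 6th scale degree — diatonically A major has F# there. Diatonically A major has F#m (vi) on that degree; F–A–C is instead the major chord native to A minor, so it takes the label bVI.

bVI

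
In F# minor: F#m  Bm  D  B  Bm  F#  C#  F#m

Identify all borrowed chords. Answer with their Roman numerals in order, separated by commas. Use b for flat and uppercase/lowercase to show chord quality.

In F# minor (with V from harmonic minor) the diatonic chords are F#m, G#dim, A, Bm, C#, D, E. F#m, Bm, D and C# all belong to that set. B (B–D#–F#) doesn't fit — on degree 4 F# minor would have Bm (iv). B is the degree-4 chord of F# major, so it is the borrowed IV. F# (F#–A#–C#) doesn't fit — on degree 1 F# minor would have F#m (i). F# is the degree-1 chord of F# major, so it is the borrowed I.

IV, I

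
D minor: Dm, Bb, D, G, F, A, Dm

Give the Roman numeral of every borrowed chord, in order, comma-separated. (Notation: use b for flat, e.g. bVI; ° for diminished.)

I, IV

The diatonic triads in D minor (with V from harmonic minor) are Dm, Edim, F, Gm, A, Bb, C. Dm, Bb, F and A are all diatonic. D (D–F#–A) doesn't fit — on degree 1 D minor would have Dm (i). D is the degree-1 chord of D major, so it is the borrowed I. G (G–B–D) is not: scale degree 4 in D minor carries Gm (iv). In D major the chord on that degree is G, so here it functions as IV, borrowed from the parallel major.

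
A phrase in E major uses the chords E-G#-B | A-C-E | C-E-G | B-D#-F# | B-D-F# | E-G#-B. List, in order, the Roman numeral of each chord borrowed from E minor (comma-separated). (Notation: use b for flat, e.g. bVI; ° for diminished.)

iv, bVI, v

E major has the diatonic set E, F#m, G#m, A, B, C#m, D#dim. Of the given chords, E–G#–B = E and B–D#–F# = B are diatonic. A–C–E is not: scale degree 4 in E major carries A (IV). In E minor the chord on that degree is Am, so here it functions as iv, borrowed from the parallel minor. C–E–G is not: scale degree 6 in E major carries C#m (vi). In E minor the chord on that degree is C, so here it functions as bVI, borrowed from the parallel minor. B–D–F# is not: scale degree 5 in E major carries B (V). In E minor the chord on that degree is Bm, so here it functions as v, borrowed from the parallel minor.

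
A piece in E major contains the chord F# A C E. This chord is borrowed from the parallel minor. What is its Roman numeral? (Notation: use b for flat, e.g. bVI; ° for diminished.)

iiø7

The root F# is the diatonic 2nd degree of E major; the borrowing shows in the chord quality. Diatonically E major has F#m (ii) on that degree; F#–A–C–E is instead the half-diminished-seventh chord native to E minor, so it takes the label iiø7.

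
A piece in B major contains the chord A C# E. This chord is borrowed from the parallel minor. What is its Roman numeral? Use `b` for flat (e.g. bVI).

In B major scale degree 7 is A#; A is its lowered form, from B minor. A–C#–E is a major chord — the form found in B minor, not the diatonic vii° (A#dim). Borrowed into B major it is written bVII.

bVII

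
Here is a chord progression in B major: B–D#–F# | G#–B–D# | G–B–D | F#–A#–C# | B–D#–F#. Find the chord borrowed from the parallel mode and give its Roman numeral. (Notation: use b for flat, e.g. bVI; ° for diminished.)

B major has the diatonic set B, C#m, D#m, E, F#, G#m, A#dim. Of the given chords, B–D#–F# = B, G#–B–D# = G#m and F#–A#–C# = F# are diatonic. But G–B–D is foreign: the diatonic vi on degree 6 is G#m, whereas G comes from B minor. It is labeled bVI.

bVI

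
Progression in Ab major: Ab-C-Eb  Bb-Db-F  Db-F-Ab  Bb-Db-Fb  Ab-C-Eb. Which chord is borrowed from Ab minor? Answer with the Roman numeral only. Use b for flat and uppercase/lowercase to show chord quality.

The diatonic triads in Ab major are Ab, Bbm, Cm, Db, Eb, Fm, Gdim. Ab–C–Eb = Ab, Bb–Db–F = Bbm and Db–F–Ab = Db are all diatonic. But Bb–Db–Fb is foreign: the diatonic ii on degree 2 is Bbm, whereas Bbdim comes from Ab minor. It is labeled ii°.

ii°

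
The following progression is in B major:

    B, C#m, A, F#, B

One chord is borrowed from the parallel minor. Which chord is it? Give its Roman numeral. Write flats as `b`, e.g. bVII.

bVII

In B major the diatonic chords are B, C#m, D#m, E, F#, G#m, A#dim. Of the given chords, B, C#m and F# are diatonic. But A (A–C#–E) is foreign: the diatonic vii° on degree 7 is A#dim, whereas A comes from B minor. It is labeled bVII.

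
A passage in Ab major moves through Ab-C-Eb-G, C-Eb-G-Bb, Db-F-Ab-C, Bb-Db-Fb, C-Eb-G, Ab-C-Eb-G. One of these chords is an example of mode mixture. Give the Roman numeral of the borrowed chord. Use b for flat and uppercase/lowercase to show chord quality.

The diatonic triads in Ab major are Ab, Bbm, Cm, Db, Eb, Fm, Gdim. Ab–C–Eb–G = Abmaj7, C–Eb–G–Bb = Cm7, Db–F–Ab–C = Dbmaj7 and C–Eb–G = Cm all belong to that set. But Bb–Db–Fb is foreign: the diatonic ii on degree 2 is Bbm, whereas Bbdim comes from Ab minor. It is labeled ii°.

ii°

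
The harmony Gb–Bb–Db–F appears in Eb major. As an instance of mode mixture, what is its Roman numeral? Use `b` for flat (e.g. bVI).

bIIImaj7

Gb is the lowered form of scale degree 3 in Eb major (the diatonic degree 3 is G). The diatonic chord on degree 3 would be Gm (iii), but Gb–Bb–Db–F is the major-seventh chord from Eb minor. As a borrowed chord it is labeled bIIImaj7.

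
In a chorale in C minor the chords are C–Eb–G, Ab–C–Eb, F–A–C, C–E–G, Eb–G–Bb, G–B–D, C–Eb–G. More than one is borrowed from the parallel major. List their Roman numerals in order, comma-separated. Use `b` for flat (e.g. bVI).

C minor has the diatonic set Cm, Ddim, Eb, Fm, G, Ab, Bb (with V from harmonic minor). Of the given chords, C–Eb–G = Cm, Ab–C–Eb = Ab, Eb–G–Bb = Eb and G–B–D = G are diatonic. F–A–C is not: scale degree 4 in C minor carries Fm (iv). In C major the chord on that degree is F, so here it functions as IV, borrowed from the parallel major. C–E–G doesn't fit — on degree 1 C minor would have Cm (i). C is the degree-1 chord of C major, so it is the borrowed I.

IV, I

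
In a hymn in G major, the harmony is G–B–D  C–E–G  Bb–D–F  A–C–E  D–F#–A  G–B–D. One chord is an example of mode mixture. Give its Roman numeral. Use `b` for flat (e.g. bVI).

In G major the diatonic chords are G, Am, Bm, C, D, Em, F#dim. Of the given chords, G–B–D = G, C–E–G = C, A–C–E = Am and D–F#–A = D are diatonic. Bb–D–F is not: scale degree 3 in G major carries Bm (iii). In G minor the chord on that degree is Bb, so here it functions as bIII, borrowed from the parallel minor.

bIII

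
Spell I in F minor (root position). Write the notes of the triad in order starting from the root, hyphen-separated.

The root, F, is scale degree 1 — the same note in F minor and F major; only the chord quality changes. Building the major chord from the parallel major on F: F–A–C.

F-A-C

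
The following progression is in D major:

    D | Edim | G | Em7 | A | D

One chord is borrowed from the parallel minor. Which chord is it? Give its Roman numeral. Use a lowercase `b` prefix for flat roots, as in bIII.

D major has the diatonic set D, Em, F#m, G, A, Bm, C#dim. D, G, Em7 and A all belong to that set. Edim (E–G–Bb) is not: scale degree 2 in D major carries Em (ii). In D minor the chord on that degree is Edim, so here it functions as ii°, borrowed from the parallel minor.

ii°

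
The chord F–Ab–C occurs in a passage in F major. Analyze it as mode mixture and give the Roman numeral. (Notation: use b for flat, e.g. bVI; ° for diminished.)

F is scale degree 1 in F major. Diatonically F major has F (I) on that degree; F–Ab–C is instead the minor chord native to F minor, so it takes the label i.

i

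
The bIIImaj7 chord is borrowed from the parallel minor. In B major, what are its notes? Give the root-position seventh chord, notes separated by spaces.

D F# A C#

bIIImaj7 is built on the lowered scale degree 3. In B major degree 3 is D#; lowered it becomes D. Building the major-seventh chord from the parallel minor on D: D–F#–A–C#.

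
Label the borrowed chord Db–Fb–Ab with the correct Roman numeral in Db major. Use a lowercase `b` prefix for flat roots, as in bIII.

Db is scale degree 1 in Db major. Diatonically Db major has Db (I) on that degree; Db–Fb–Ab is instead the minor chord native to Db minor, so it takes the label i.

i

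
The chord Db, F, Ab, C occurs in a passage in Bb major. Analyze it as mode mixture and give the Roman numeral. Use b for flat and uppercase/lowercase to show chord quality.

The root Db is the lowered 3rd scale degree — diatonically Bb major has D there. The diatonic chord on degree 3 would be Dm (iii), but Db–F–Ab–C is the major-seventh chord from Bb minor. As a borrowed chord it is labeled bIIImaj7.

bIIImaj7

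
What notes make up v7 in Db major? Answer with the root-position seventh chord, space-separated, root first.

The root, Ab, is scale degree 5 — the same note in Db major and Db minor; only the chord quality changes. Building the minor-seventh chord from the parallel minor on Ab: Ab–Cb–Eb–Gb.

Ab Cb Eb Gb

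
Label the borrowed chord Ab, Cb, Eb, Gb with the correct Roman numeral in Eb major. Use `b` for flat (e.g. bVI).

iv7

The root Ab is the diatonic 4th degree of Eb major; the borrowing shows in the chord quality. Ab–Cb–Eb–Gb is a minor-seventh chord — the form found in Eb minor, not the diatonic IV (Ab). Borrowed into Eb major it is written iv7.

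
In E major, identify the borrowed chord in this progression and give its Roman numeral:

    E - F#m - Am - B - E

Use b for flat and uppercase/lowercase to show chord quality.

The diatonic triads in E major are E, F#m, G#m, A, B, C#m, D#dim. E, F#m and B all belong to that set. Am (A–C–E) is not: scale degree 4 in E major carries A (IV). In E minor the chord on that degree is Am, so here it functions as iv, borrowed from the parallel minor.

iv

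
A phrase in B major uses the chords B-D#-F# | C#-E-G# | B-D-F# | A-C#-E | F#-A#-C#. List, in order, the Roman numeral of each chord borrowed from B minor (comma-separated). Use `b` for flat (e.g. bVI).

The diatonic triads in B major are B, C#m, D#m, E, F#, G#m, A#dim. B–D#–F# = B, C#–E–G# = C#m and F#–A#–C# = F# are all diatonic. B–D–F# is not: scale degree 1 in B major carries B (I). In B minor the chord on that degree is Bm, so here it functions as i, borrowed from the parallel minor. A–C#–E is not: scale degree 7 in B major carries A#dim (vii°). In B minor the chord on that degree is A, so here it functions as bVII, borrowed from the parallel minor.

i, bVII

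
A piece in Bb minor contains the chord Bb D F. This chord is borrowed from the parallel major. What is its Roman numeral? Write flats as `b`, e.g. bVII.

I

Bb is scale degree 1 in Bb minor. Bb–D–F is a major chord — the form found in Bb major, not the diatonic i (Bbm). Borrowed into Bb minor it is written I.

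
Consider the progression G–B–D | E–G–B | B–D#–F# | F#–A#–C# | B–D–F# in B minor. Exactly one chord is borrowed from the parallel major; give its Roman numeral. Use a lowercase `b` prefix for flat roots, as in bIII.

I

In B minor (with V from harmonic minor) the diatonic chords are Bm, C#dim, D, Em, F#, G, A. G–B–D = G, E–G–B = Em, F#–A#–C# = F# and B–D–F# = Bm are all diatonic. B–D#–F# is not: scale degree 1 in B minor carries Bm (i). In B major the chord on that degree is B, so here it functions as I, borrowed from the parallel major.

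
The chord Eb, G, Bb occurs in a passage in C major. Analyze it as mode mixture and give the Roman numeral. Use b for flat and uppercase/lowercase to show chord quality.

bIII

Eb is the lowered form of scale degree 3 in C major (the diatonic degree 3 is E). The diatonic chord on degree 3 would be Em (iii), but Eb–G–Bb is the major chord from C minor. As a borrowed chord it is labeled bIII.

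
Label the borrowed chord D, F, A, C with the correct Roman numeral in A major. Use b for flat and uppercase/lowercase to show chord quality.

D is scale degree 4 in A major. D–F–A–C is a minor-seventh chord — the form found in A minor, not the diatonic IV (D). Borrowed into A major it is written iv7.

iv7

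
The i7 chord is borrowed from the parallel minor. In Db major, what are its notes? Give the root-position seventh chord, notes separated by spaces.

i7 is built on scale degree 1, which is Db in both Db major and its parallel. Stacking thirds in Db minor on Db gives Db–Fb–Ab–Cb.

Db Fb Ab Cb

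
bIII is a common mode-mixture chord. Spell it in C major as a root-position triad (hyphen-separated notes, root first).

The root of bIII is the lowered 3rd degree: E becomes Eb. In C minor the chord on Eb is Eb–G–Bb.

Eb-G-Bb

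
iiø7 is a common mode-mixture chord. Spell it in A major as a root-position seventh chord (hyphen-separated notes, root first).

B-D-F-A

iiø7 is built on scale degree 2, which is B in both A major and its parallel. Building the half-diminished-seventh chord from the parallel minor on B: B–D–F–A.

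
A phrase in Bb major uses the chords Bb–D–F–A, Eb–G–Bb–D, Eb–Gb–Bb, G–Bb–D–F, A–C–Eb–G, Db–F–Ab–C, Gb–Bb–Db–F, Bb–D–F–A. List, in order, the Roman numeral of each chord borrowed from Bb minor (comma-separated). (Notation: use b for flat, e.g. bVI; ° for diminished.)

iv, bIIImaj7, bVImaj7

Bb major has the diatonic set Bb, Cm, Dm, Eb, F, Gm, Adim. Bb–D–F–A = Bbmaj7, Eb–G–Bb–D = Ebmaj7, G–Bb–D–F = Gm7 and A–C–Eb–G = Am7b5 are all diatonic. Eb–Gb–Bb doesn't fit — on degree 4 Bb major would have Eb (IV). Ebm is the degree-4 chord of Bb minor, so it is the borrowed iv. But Db–F–Ab–C is foreign: the diatonic iii on degree 3 is Dm, whereas Dbmaj7 comes from Bb minor. It is labeled bIIImaj7. But Gb–Bb–Db–F is foreign: the diatonic vi on degree 6 is Gm, whereas Gbmaj7 comes from Bb minor. It is labeled bVImaj7.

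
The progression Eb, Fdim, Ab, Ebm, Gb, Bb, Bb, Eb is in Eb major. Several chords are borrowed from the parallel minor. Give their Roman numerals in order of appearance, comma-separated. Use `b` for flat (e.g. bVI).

ii°, i, bIII

In Eb major the diatonic chords are Eb, Fm, Gm, Ab, Bb, Cm, Ddim. Eb, Ab and Bb are all diatonic. Fdim (F–Ab–Cb) is not: scale degree 2 in Eb major carries Fm (ii). In Eb minor the chord on that degree is Fdim, so here it functions as ii°, borrowed from the parallel minor. But Ebm (Eb–Gb–Bb) is foreign: the diatonic I on degree 1 is Eb, whereas Ebm comes from Eb minor. It is labeled i. Gb (Gb–Bb–Db) doesn't fit — on degree 3 Eb major would have Gm (iii). Gb is the degree-3 chord of Eb minor, so it is the borrowed bIII.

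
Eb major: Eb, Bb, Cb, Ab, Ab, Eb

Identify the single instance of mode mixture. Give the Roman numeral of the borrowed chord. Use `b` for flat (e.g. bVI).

The diatonic triads in Eb major are Eb, Fm, Gm, Ab, Bb, Cm, Ddim. Eb, Bb and Ab are all diatonic. Cb (Cb–Eb–Gb) is not: scale degree 6 in Eb major carries Cm (vi). In Eb minor the chord on that degree is Cb, so here it functions as bVI, borrowed from the parallel minor.

bVI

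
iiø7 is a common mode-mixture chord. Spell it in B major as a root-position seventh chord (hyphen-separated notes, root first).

The root, C#, is scale degree 2 — the same note in B major and B minor; only the chord quality changes. In B minor the chord on C# is C#–E–G–B.

C#-E-G-B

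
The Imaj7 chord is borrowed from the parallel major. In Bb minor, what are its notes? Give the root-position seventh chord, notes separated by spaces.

The root, Bb, is scale degree 1 — the same note in Bb minor and Bb major; only the chord quality changes. In Bb major the chord on Bb is Bb–D–F–A.

Bb D F A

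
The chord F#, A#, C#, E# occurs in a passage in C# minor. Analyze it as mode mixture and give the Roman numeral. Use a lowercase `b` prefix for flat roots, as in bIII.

F# is scale degree 4 in C# minor. Diatonically C# minor has F#m (iv) on that degree; F#–A#–C#–E# is instead the major-seventh chord native to C# major, so it takes the label IVmaj7.

IVmaj7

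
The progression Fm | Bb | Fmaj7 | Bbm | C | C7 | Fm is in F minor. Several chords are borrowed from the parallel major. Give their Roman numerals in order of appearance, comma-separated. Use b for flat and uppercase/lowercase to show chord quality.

IV, Imaj7

F minor has the diatonic set Fm, Gdim, Ab, Bbm, C, Db, Eb (with V from harmonic minor). Of the given chords, Fm, Bbm, C and C7 are diatonic. Bb (Bb–D–F) is not: scale degree 4 in F minor carries Bbm (iv). In F major the chord on that degree is Bb, so here it functions as IV, borrowed from the parallel major. Fmaj7 (F–A–C–E) doesn't fit — on degree 1 F minor would have Fm (i). Fmaj7 is the degree-1 chord of F major, so it is the borrowed Imaj7.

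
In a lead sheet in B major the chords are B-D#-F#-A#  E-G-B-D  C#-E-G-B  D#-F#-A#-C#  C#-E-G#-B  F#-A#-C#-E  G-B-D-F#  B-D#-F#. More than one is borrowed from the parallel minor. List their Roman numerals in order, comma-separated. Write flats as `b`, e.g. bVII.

iv7, iiø7, bVImaj7

In B major the diatonic chords are B, C#m, D#m, E, F#, G#m, A#dim. B–D#–F#–A# = Bmaj7, D#–F#–A#–C# = D#m7, C#–E–G#–B = C#m7, F#–A#–C#–E = F#7 and B–D#–F# = B all belong to that set. E–G–B–D doesn't fit — on degree 4 B major would have E (IV). Em7 is the degree-4 chord of B minor, so it is the borrowed iv7. But C#–E–G–B is foreign: the diatonic ii on degree 2 is C#m, whereas C#m7b5 comes from B minor. It is labeled iiø7. G–B–D–F# doesn't fit — on degree 6 B major would have G#m (vi). Gmaj7 is the degree-6 chord of B minor, so it is the borrowed bVImaj7.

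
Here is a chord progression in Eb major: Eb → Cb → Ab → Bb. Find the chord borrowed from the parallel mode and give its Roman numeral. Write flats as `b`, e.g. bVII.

bVI

Eb major has the diatonic set Eb, Fm, Gm, Ab, Bb, Cm, Ddim. Eb, Ab and Bb are all diatonic. But Cb (Cb–Eb–Gb) is foreign: the diatonic vi on degree 6 is Cm, whereas Cb comes from Eb minor. It is labeled bVI.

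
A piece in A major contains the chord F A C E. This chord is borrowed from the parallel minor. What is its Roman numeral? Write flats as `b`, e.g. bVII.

F is the lowered form of scale degree 6 in A major (the diatonic degree 6 is F#). Diatonically A major has F#m (vi) on that degree; F–A–C–E is instead the major-seventh chord native to A minor, so it takes the label bVImaj7.

bVImaj7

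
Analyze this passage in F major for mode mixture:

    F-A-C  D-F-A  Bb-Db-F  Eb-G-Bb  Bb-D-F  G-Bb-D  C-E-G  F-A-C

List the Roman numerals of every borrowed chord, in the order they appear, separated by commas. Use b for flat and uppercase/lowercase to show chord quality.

iv, bVII

F major has the diatonic set F, Gm, Am, Bb, C, Dm, Edim. Of the given chords, F–A–C = F, D–F–A = Dm, Bb–D–F = Bb, G–Bb–D = Gm and C–E–G = C are diatonic. Bb–Db–F is not: scale degree 4 in F major carries Bb (IV). In F minor the chord on that degree is Bbm, so here it functions as iv, borrowed from the parallel minor. Eb–G–Bb doesn't fit — on degree 7 F major would have Edim (vii°). Eb is the degree-7 chord of F minor, so it is the borrowed bVII.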